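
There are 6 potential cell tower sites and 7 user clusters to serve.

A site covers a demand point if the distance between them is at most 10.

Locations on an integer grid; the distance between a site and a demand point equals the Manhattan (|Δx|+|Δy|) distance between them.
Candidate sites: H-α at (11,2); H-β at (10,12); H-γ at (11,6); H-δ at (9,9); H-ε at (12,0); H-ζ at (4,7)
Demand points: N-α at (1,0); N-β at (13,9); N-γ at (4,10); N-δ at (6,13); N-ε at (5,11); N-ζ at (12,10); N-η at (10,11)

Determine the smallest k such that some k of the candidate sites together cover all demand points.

2

Coverage sets (demand points within 10 of each site):
  H-α: {N-β, N-ζ, N-η}
  H-β: {N-β, N-γ, N-δ, N-ε, N-ζ, N-η}
  H-γ: {N-β, N-ζ, N-η}
  H-δ: {N-β, N-γ, N-δ, N-ε, N-ζ, N-η}
  H-ε: {N-β, N-ζ}
  H-ζ: {N-α, N-γ, N-δ, N-ε, N-η}
No single site covers all 7 demand points.
But {H-α, H-ζ} covers everything, so the minimum is 2.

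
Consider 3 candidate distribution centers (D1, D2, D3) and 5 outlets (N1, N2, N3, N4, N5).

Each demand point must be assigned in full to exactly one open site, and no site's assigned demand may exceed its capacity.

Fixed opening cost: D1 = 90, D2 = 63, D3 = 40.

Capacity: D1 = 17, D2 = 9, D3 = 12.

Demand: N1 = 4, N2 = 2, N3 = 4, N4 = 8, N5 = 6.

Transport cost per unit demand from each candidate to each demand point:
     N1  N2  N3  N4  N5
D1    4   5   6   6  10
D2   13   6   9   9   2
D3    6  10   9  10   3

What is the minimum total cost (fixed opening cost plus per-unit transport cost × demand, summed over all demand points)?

254

Open {D1, D3}; cheapest assignment that respects the capacities:
  D1 (cap 17, load 14): N2, N3, N4 — cost 2×5 + 4×6 + 8×6 = 82
  D3 (cap 12, load 10): N1, N5 — cost 4×6 + 6×3 = 42
  Shipping 124, fixed 130 → total 254.
  Any other capacity-feasible assignment to {D1, D3} ships for at least 124.
Compare {D1, D2}: its best feasible assignment gives total 265.
Compare {D1, D2, D3}: its best feasible assignment gives total 305.
Every other set of open sites that can feasibly serve all demand totals ≥ 265 even under its best assignment. Minimum: 254.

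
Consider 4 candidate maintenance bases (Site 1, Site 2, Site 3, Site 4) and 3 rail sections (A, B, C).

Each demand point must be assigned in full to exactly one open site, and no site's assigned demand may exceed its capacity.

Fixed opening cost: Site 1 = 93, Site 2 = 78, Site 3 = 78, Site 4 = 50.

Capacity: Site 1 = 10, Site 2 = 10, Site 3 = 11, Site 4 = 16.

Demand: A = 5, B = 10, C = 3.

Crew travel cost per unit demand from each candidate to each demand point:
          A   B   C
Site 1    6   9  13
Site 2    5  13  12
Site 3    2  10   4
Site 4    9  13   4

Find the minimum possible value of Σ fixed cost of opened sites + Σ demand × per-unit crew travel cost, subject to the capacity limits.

280

Open {Site 3, Site 4}; cheapest assignment that respects the capacities:
  Site 3 (cap 11, load 8): A, C — cost 5×2 + 3×4 = 22
  Site 4 (cap 16, load 10): B — cost 10×13 = 130
  Shipping 152, fixed 128 → total 280.
  Any other capacity-feasible assignment to {Site 3, Site 4} ships for at least 152.
Compare {Site 1, Site 3}: its best feasible assignment gives total 283.
Compare {Site 1, Site 4}: its best feasible assignment gives total 290.
Every other set of open sites that can feasibly serve all demand totals ≥ 283 even under its best assignment. Minimum: 280.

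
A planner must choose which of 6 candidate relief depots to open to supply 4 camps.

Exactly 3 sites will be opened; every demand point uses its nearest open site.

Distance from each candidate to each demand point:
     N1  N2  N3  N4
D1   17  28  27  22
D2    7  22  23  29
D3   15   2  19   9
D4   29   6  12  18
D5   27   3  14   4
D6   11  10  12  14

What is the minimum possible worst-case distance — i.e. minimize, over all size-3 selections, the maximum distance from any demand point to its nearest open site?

Open {D1, D3, D6}.
  Farthest demand point is N3 at distance 12 (to D6); all others are ≤ 12.
With {D1, D5, D6} the worst case is 12.
With {D2, D3, D4} the worst case is 12.
No size-3 selection achieves below 12.

12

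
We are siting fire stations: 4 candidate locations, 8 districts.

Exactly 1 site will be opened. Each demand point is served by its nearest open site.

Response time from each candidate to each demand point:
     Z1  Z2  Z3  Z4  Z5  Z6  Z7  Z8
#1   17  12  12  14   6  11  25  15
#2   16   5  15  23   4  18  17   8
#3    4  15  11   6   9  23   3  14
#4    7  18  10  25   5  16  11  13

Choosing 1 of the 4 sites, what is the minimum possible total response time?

85

Open {#3}.
  Z1→#3 4, Z2→#3 15, Z3→#3 11, Z4→#3 6, Z5→#3 9, Z6→#3 23, Z7→#3 3, Z8→#3 14  ⇒ total 85.
Compare {#4}: total 105.
Compare {#2}: total 106.
No size-1 selection does better; minimum is 85.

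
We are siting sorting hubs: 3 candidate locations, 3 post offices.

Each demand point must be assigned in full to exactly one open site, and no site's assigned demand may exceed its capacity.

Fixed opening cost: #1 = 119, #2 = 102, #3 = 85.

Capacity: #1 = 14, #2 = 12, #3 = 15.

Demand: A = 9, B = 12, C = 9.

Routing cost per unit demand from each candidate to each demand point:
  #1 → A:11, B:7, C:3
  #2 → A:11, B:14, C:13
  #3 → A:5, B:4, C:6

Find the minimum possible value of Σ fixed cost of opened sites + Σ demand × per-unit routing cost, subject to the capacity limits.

480

Open {#1, #2, #3}; cheapest assignment that respects the capacities:
  #1 (cap 14, load 9): C — cost 9×3 = 27
  #2 (cap 12, load 9): A — cost 9×11 = 99
  #3 (cap 15, load 12): B — cost 12×4 = 48
  Shipping 174, fixed 306 → total 480.
  Any other capacity-feasible assignment to {#1, #2, #3} ships for at least 174.
Total demand is 30 and no other set of sites has combined capacity ≥ 30, so {#1, #2, #3} is the only feasible choice of open sites. Minimum: 480.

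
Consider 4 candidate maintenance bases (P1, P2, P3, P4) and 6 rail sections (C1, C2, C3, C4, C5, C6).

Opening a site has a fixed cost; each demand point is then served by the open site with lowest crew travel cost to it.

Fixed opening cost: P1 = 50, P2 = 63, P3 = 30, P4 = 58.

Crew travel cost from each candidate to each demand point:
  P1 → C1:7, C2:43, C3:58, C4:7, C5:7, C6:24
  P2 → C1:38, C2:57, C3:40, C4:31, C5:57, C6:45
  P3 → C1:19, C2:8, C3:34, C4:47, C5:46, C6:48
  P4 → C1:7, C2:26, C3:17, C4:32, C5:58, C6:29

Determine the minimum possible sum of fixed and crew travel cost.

167

Open {P1, P3}: assign each demand point to its cheapest open site.
  C1→P1 7, C2→P3 8, C3→P3 34, C4→P1 7, C5→P1 7, C6→P1 24
  crew travel cost 87, fixed 80 → total 167.
Compare {P1}: crew travel cost 146 + fixed 50 = 196.
Compare {P1, P4}: crew travel cost 88 + fixed 108 = 196.
Compare {P1, P3, P4}: crew travel cost 70 + fixed 138 = 208.
All other subsets cost ≥ 196. Minimum total cost: 167.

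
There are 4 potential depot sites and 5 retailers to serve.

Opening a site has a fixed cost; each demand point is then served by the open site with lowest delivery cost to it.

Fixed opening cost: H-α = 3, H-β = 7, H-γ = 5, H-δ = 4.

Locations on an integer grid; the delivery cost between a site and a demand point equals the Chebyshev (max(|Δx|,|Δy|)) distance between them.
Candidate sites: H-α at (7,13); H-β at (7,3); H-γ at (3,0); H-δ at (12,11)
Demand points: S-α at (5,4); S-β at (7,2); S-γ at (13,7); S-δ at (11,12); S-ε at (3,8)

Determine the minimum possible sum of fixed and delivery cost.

24

Open {H-β, H-δ}: assign each demand point to its cheapest open site.
  S-α→H-β 2, S-β→H-β 1, S-γ→H-δ 4, S-δ→H-δ 1, S-ε→H-β 5
  delivery cost 13, fixed 11 → total 24.
Compare {H-α, H-β, H-δ}: delivery cost 13 + fixed 14 = 27.
Compare {H-α, H-β}: delivery cost 18 + fixed 10 = 28.
Compare {H-β, H-γ, H-δ}: delivery cost 13 + fixed 16 = 29.
All other subsets cost ≥ 27. Minimum total cost: 24.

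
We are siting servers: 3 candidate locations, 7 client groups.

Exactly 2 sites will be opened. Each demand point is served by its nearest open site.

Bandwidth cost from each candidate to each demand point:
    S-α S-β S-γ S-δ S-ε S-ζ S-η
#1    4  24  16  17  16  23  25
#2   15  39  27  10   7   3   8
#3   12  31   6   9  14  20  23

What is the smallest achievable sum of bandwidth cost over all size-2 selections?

Open {#1, #2}.
  S-α→#1 4, S-β→#1 24, S-γ→#1 16, S-δ→#2 10, S-ε→#2 7, S-ζ→#2 3, S-η→#2 8  ⇒ total 72.
Compare {#2, #3}: total 76.
Compare {#1, #3}: total 100.

72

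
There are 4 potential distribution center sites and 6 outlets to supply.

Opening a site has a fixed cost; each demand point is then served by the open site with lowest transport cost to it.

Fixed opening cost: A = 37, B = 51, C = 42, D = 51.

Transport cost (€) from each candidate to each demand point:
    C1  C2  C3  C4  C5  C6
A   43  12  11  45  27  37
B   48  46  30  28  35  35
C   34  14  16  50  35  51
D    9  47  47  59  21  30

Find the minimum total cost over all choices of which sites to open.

212

Open {A}: assign each demand point to its cheapest open site.
  C1→A 43, C2→A 12, C3→A 11, C4→A 45, C5→A 27, C6→A 37
  transport cost 175, fixed 37 → total 212.
Compare {A, D}: transport cost 128 + fixed 88 = 216.
Compare {C, D}: transport cost 140 + fixed 93 = 233.
Compare {C}: transport cost 200 + fixed 42 = 242.
All other subsets cost ≥ 216. Minimum total cost: 212.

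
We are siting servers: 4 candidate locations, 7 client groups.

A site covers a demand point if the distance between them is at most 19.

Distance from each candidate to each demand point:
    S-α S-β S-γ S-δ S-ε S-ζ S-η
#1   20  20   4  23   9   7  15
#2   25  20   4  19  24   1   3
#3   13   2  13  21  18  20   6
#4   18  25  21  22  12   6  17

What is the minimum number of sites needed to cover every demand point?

2

Coverage sets (demand points within 19 of each site):
  #1: {S-γ, S-ε, S-ζ, S-η}
  #2: {S-γ, S-δ, S-ζ, S-η}
  #3: {S-α, S-β, S-γ, S-ε, S-η}
  #4: {S-α, S-ε, S-ζ, S-η}
No single site covers all 7 demand points.
But {#2, #3} covers everything, so the minimum is 2.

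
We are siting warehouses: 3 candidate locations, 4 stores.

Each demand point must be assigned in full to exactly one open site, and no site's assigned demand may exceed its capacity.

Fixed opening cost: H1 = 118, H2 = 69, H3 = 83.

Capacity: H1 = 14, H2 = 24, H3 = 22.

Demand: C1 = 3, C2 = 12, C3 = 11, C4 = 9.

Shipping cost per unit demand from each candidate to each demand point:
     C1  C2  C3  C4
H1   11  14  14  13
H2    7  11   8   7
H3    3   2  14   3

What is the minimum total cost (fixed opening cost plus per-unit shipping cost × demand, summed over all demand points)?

Open {H2, H3}; cheapest assignment that respects the capacities:
  H2 (cap 24, load 14): C1, C3 — cost 3×7 + 11×8 = 109
  H3 (cap 22, load 21): C2, C4 — cost 12×2 + 9×3 = 51
  Shipping 160, fixed 152 → total 312.
  Any other capacity-feasible assignment to {H2, H3} ships for at least 160.
Compare {H1, H2, H3}: its best feasible assignment gives total 430.
Compare {H1, H3}: its best feasible assignment gives total 439.
Every other set of open sites that can feasibly serve all demand totals ≥ 430 even under its best assignment. Minimum: 312.

312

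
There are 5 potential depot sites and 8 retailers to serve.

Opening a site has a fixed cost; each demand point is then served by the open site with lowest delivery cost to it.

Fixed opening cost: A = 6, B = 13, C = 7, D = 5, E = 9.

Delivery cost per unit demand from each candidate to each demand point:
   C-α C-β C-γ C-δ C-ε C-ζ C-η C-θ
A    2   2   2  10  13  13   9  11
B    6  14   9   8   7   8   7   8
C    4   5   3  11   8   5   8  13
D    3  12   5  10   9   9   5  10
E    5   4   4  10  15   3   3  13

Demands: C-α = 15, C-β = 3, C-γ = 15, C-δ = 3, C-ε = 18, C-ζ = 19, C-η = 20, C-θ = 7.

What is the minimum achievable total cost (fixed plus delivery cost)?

417

Open {A, B, E}: assign each demand point to its cheapest open site.
  C-α→A 15×2=30, C-β→A 3×2=6, C-γ→A 15×2=30, C-δ→B 3×8=24, C-ε→B 18×7=126, C-ζ→E 19×3=57, C-η→E 20×3=60, C-θ→B 7×8=56
  delivery cost 389, fixed 28 → total 417.
Compare {A, B, D, E}: delivery cost 389 + fixed 33 = 422.
Compare {A, B, C, E}: delivery cost 389 + fixed 35 = 424.
Compare {A, B, C, D, E}: delivery cost 389 + fixed 40 = 429.
All other subsets cost ≥ 422. Minimum total cost: 417.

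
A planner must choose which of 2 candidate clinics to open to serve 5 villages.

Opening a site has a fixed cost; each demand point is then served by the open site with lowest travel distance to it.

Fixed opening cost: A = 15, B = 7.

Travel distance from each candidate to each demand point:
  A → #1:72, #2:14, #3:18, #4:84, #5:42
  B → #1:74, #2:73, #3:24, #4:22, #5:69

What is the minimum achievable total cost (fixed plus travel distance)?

190

Open {A, B}: assign each demand point to its cheapest open site.
  #1→A 72, #2→A 14, #3→A 18, #4→B 22, #5→A 42
  travel distance 168, fixed 22 → total 190.
Compare {A}: travel distance 230 + fixed 15 = 245.
Compare {B}: travel distance 262 + fixed 7 = 269.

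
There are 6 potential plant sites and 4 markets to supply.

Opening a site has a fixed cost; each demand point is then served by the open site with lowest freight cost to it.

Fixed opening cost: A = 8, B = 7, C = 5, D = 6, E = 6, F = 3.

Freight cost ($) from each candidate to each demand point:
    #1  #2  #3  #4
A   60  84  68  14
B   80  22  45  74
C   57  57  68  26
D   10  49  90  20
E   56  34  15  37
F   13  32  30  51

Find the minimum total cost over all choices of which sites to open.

86

Open {B, D, E}: assign each demand point to its cheapest open site.
  #1→D 10, #2→B 22, #3→E 15, #4→D 20
  freight cost 67, fixed 19 → total 86.
Compare {A, B, D, E}: freight cost 61 + fixed 27 = 88.
Compare {A, B, E, F}: freight cost 64 + fixed 24 = 88.
Compare {B, D, E, F}: freight cost 67 + fixed 22 = 89.
All other subsets cost ≥ 88. Minimum total cost: 86.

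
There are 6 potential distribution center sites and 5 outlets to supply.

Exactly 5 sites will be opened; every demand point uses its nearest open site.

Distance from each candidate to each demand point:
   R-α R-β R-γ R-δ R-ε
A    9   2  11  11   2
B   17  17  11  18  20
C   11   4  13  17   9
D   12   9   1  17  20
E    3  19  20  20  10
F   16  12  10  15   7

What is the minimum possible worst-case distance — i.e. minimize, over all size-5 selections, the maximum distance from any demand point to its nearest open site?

Open {A, B, C, D, E}.
  Farthest demand point is R-δ at distance 11 (to A); all others are ≤ 11.
With {A, B, C, D, F} the worst case is 11.
With {A, B, C, E, F} the worst case is 11.
No size-5 selection achieves below 11.

11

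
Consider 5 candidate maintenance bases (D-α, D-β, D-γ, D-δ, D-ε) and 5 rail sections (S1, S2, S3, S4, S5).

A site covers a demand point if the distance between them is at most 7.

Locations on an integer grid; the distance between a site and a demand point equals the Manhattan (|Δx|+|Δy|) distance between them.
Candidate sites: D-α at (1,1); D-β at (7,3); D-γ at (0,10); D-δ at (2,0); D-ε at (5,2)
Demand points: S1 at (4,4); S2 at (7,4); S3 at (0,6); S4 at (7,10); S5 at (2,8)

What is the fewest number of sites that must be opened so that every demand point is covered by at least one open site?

2

Coverage sets (demand points within 7 of each site):
  D-α: {S1, S3}
  D-β: {S1, S2, S4}
  D-γ: {S3, S4, S5}
  D-δ: {S1}
  D-ε: {S1, S2}
No single site covers all 5 demand points.
But {D-β, D-γ} covers everything, so the minimum is 2.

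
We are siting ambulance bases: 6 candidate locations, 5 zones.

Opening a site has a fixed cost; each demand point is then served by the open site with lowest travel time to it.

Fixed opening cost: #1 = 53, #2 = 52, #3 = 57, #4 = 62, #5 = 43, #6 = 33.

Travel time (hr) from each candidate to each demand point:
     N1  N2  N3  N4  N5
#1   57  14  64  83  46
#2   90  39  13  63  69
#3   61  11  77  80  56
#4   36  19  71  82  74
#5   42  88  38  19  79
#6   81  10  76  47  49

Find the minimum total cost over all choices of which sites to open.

Open {#5, #6}: assign each demand point to its cheapest open site.
  N1→#5 42, N2→#6 10, N3→#5 38, N4→#5 19, N5→#6 49
  travel time 158, fixed 76 → total 234.
Compare {#1, #5}: travel time 159 + fixed 96 = 255.
Compare {#2, #5, #6}: travel time 133 + fixed 128 = 261.
Compare {#3, #5}: travel time 166 + fixed 100 = 266.
All other subsets cost ≥ 255. Minimum total cost: 234.

234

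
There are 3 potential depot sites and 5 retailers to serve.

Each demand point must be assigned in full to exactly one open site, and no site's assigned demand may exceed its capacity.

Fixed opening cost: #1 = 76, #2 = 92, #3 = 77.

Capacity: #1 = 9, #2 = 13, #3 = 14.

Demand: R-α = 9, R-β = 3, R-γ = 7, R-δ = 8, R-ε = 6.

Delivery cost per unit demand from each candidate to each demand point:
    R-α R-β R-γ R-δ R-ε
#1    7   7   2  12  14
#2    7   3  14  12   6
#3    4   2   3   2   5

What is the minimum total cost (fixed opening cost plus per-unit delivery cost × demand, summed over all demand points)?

377

Open {#1, #2, #3}; cheapest assignment that respects the capacities:
  #1 (cap 9, load 7): R-γ — cost 7×2 = 14
  #2 (cap 13, load 12): R-α, R-β — cost 9×7 + 3×3 = 72
  #3 (cap 14, load 14): R-δ, R-ε — cost 8×2 + 6×5 = 46
  Shipping 132, fixed 245 → total 377.
  Any other capacity-feasible assignment to {#1, #2, #3} ships for at least 132.
Total demand is 33 and no other set of sites has combined capacity ≥ 33, so {#1, #2, #3} is the only feasible choice of open sites. Minimum: 377.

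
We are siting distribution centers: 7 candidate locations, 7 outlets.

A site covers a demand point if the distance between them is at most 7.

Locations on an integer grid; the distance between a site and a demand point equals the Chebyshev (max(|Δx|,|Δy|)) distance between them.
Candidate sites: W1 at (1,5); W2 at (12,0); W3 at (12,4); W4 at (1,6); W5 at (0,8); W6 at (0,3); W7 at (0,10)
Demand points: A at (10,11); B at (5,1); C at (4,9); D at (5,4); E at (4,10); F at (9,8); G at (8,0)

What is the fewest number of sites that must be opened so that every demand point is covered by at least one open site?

Coverage sets (demand points within 7 of each site):
  W1: {B, C, D, E, G}
  W2: {B, D, G}
  W3: {A, B, D, F, G}
  W4: {B, C, D, E, G}
  W5: {B, C, D, E}
  W6: {B, C, D, E}
  W7: {C, D, E}
No single site covers all 7 demand points.
But {W1, W3} covers everything, so the minimum is 2.

2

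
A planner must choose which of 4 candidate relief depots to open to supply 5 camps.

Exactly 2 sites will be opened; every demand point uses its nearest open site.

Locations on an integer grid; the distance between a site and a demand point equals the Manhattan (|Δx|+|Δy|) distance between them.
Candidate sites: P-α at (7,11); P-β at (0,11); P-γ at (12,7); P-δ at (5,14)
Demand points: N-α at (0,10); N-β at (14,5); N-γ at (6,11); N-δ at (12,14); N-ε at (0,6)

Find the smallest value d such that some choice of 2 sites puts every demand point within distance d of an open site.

Open {P-β, P-γ}.
  Farthest demand point is N-δ at distance 7 (to P-γ); all others are ≤ 7.
With {P-α, P-γ} the worst case is 12.
With {P-α, P-β} the worst case is 13.
No size-2 selection achieves below 7.

7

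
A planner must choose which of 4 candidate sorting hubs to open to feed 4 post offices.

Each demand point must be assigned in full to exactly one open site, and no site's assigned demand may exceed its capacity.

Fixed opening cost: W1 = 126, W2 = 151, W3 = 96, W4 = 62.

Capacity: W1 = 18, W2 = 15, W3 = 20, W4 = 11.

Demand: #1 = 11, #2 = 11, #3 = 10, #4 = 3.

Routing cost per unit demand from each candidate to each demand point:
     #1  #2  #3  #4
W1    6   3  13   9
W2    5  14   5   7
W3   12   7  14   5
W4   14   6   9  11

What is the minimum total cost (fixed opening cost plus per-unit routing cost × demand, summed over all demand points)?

Open {W1, W3, W4}; cheapest assignment that respects the capacities:
  W1 (cap 18, load 11): #1 — cost 11×6 = 66
  W3 (cap 20, load 14): #2, #4 — cost 11×7 + 3×5 = 92
  W4 (cap 11, load 10): #3 — cost 10×9 = 90
  Shipping 248, fixed 284 → total 532.
  Any other capacity-feasible assignment to {W1, W3, W4} ships for at least 248.
Compare {W1, W2, W4}: its best feasible assignment gives total 538.
Compare {W2, W3, W4}: its best feasible assignment gives total 546.
Every other set of open sites that can feasibly serve all demand totals ≥ 538 even under its best assignment. Minimum: 532.

532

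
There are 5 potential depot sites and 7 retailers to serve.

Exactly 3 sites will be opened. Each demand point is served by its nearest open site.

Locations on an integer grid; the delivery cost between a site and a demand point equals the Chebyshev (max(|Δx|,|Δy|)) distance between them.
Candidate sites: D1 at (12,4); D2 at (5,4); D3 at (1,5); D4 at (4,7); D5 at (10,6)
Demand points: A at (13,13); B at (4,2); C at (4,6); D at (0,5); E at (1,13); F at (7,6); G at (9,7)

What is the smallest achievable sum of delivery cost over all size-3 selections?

Open {D3, D4, D5}.
  A→D5 7, B→D3 3, C→D4 1, D→D3 1, E→D4 6, F→D4 3, G→D5 1  ⇒ total 22.
Compare {D2, D3, D5}: total 23.
Compare {D2, D4, D5}: total 23.
No size-3 selection does better; minimum is 22.

22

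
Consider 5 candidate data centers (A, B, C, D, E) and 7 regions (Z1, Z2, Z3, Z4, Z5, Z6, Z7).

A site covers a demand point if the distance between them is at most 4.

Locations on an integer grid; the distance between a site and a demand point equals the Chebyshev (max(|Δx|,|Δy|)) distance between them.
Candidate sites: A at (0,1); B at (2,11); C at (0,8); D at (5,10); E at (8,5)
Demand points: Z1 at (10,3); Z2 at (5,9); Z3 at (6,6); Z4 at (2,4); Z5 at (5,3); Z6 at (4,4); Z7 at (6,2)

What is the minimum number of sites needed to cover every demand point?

Coverage sets (demand points within 4 of each site):
  A: {Z4, Z6}
  B: {Z2}
  C: {Z4, Z6}
  D: {Z2, Z3}
  E: {Z1, Z2, Z3, Z5, Z6, Z7}
No single site covers all 7 demand points.
But {A, E} covers everything, so the minimum is 2.

2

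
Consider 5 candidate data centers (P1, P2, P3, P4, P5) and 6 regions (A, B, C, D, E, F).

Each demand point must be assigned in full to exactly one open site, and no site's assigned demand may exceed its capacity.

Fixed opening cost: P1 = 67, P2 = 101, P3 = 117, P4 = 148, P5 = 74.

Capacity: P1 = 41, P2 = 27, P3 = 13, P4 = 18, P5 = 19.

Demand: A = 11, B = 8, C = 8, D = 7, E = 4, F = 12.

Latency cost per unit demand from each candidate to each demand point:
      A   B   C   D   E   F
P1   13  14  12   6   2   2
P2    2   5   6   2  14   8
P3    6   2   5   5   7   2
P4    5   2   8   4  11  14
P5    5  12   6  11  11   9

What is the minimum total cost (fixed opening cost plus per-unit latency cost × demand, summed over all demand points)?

352

Open {P1, P2}; cheapest assignment that respects the capacities:
  P1 (cap 41, load 23): D, E, F — cost 7×6 + 4×2 + 12×2 = 74
  P2 (cap 27, load 27): A, B, C — cost 11×2 + 8×5 + 8×6 = 110
  Shipping 184, fixed 168 → total 352.
  Any other capacity-feasible assignment to {P1, P2} ships for at least 184.
Compare {P1, P2, P5}: its best feasible assignment gives total 398.
Compare {P1, P2, P3}: its best feasible assignment gives total 417.
Every other set of open sites that can feasibly serve all demand totals ≥ 398 even under its best assignment. Minimum: 352.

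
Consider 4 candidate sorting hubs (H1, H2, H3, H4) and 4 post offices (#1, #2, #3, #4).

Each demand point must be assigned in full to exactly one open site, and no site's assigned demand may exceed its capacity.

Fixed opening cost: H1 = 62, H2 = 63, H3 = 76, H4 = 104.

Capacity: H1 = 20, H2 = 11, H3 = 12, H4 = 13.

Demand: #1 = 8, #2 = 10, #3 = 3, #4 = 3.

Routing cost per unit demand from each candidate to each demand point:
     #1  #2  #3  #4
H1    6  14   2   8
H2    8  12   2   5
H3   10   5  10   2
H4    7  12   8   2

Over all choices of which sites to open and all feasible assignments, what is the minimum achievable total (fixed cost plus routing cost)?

Open {H1, H3}; cheapest assignment that respects the capacities:
  H1 (cap 20, load 14): #1, #3, #4 — cost 8×6 + 3×2 + 3×8 = 78
  H3 (cap 12, load 10): #2 — cost 10×5 = 50
  Shipping 128, fixed 138 → total 266.
  Any other capacity-feasible assignment to {H1, H3} ships for at least 128.
Compare {H1, H2, H3}: its best feasible assignment gives total 320.
Compare {H1, H2}: its best feasible assignment gives total 323.
Every other set of open sites that can feasibly serve all demand totals ≥ 320 even under its best assignment. Minimum: 266.

266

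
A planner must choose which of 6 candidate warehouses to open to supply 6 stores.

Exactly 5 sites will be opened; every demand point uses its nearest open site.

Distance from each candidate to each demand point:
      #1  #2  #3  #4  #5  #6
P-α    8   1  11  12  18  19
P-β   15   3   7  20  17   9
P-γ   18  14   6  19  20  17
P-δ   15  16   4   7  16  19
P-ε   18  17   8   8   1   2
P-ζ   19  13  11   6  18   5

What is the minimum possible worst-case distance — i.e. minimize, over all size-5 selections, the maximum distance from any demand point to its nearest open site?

Open {P-α, P-β, P-γ, P-δ, P-ε}.
  Farthest demand point is #1 at distance 8 (to P-α); all others are ≤ 8.
With {P-α, P-β, P-γ, P-ε, P-ζ} the worst case is 8.
With {P-α, P-β, P-δ, P-ε, P-ζ} the worst case is 8.
No size-5 selection achieves below 8.

8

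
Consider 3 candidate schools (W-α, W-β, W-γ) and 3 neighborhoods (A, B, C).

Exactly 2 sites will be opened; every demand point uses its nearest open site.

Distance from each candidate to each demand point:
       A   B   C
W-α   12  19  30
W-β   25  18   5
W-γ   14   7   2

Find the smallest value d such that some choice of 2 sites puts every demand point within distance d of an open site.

Open {W-α, W-γ}.
  Farthest demand point is A at distance 12 (to W-α); all others are ≤ 12.
With {W-β, W-γ} the worst case is 14.
With {W-α, W-β} the worst case is 18.
No size-2 selection achieves below 12.

12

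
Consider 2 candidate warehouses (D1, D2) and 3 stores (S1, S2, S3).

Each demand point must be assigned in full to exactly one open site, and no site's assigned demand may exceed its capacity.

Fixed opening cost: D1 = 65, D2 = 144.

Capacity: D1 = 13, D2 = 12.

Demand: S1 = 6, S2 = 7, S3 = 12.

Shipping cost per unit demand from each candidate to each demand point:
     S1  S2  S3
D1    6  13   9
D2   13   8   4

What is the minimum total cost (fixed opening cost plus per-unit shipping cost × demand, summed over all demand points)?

384

Open {D1, D2}; cheapest assignment that respects the capacities:
  D1 (cap 13, load 13): S1, S2 — cost 6×6 + 7×13 = 127
  D2 (cap 12, load 12): S3 — cost 12×4 = 48
  Shipping 175, fixed 209 → total 384.
  Any other capacity-feasible assignment to {D1, D2} ships for at least 175.
Total demand is 25 and no other set of sites has combined capacity ≥ 25, so {D1, D2} is the only feasible choice of open sites. Minimum: 384.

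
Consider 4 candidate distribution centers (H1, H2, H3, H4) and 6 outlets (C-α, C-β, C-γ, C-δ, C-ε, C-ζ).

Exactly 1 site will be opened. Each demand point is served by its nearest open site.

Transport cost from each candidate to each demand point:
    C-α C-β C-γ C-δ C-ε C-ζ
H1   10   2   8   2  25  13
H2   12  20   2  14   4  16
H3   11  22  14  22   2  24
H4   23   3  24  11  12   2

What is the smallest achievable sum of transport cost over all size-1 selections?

60

Open {H1}.
  C-α→H1 10, C-β→H1 2, C-γ→H1 8, C-δ→H1 2, C-ε→H1 25, C-ζ→H1 13  ⇒ total 60.
Compare {H2}: total 68.
Compare {H4}: total 75.
No size-1 selection does better; minimum is 60.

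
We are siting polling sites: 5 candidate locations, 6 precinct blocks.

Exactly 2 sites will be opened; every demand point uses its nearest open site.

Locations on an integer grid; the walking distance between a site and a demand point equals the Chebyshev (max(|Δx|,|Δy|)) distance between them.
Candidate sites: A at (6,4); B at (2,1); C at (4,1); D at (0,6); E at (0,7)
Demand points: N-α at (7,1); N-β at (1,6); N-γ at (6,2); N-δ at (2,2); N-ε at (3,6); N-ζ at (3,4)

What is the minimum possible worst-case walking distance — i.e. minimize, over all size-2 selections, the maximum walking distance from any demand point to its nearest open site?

3

Open {C, D}.
  Farthest demand point is N-α at walking distance 3 (to C); all others are ≤ 3.
With {C, E} the worst case is 3.
With {A, D} the worst case is 4.
No size-2 selection achieves below 3.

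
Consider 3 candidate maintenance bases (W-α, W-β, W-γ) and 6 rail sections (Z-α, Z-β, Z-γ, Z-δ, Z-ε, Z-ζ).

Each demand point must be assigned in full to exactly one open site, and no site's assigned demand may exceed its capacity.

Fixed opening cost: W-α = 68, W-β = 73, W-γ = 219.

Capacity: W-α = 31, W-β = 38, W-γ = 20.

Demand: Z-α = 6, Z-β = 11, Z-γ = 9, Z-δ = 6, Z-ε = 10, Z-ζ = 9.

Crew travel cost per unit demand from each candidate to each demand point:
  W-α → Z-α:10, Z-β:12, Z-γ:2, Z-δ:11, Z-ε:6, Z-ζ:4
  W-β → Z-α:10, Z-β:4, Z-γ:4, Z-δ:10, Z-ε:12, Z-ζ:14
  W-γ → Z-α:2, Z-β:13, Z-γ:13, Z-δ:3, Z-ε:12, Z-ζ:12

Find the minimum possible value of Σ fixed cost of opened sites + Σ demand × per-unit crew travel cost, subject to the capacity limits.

419

Open {W-α, W-β}; cheapest assignment that respects the capacities:
  W-α (cap 31, load 28): Z-γ, Z-ε, Z-ζ — cost 9×2 + 10×6 + 9×4 = 114
  W-β (cap 38, load 23): Z-α, Z-β, Z-δ — cost 6×10 + 11×4 + 6×10 = 164
  Shipping 278, fixed 141 → total 419.
  Any other capacity-feasible assignment to {W-α, W-β} ships for at least 278.
Compare {W-α, W-β, W-γ}: its best feasible assignment gives total 548.
Compare {W-β, W-γ}: its best feasible assignment gives total 672.
Every other set of open sites that can feasibly serve all demand totals ≥ 548 even under its best assignment. Minimum: 419.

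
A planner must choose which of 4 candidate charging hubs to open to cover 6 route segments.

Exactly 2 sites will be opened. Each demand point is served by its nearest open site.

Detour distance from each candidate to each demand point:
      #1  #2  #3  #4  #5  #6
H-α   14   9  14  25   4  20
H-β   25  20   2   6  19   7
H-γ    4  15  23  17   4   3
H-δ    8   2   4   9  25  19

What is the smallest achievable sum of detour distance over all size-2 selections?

26

Open {H-γ, H-δ}.
  #1→H-γ 4, #2→H-δ 2, #3→H-δ 4, #4→H-δ 9, #5→H-γ 4, #6→H-γ 3  ⇒ total 26.
Compare {H-β, H-γ}: total 34.
Compare {H-α, H-β}: total 42.
No size-2 selection does better; minimum is 26.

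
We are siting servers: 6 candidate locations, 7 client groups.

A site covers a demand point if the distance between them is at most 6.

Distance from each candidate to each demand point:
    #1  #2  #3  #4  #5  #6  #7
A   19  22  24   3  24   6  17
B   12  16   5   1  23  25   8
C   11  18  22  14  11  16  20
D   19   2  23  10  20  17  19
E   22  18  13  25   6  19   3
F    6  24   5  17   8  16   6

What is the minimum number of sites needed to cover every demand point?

4

Coverage sets (demand points within 6 of each site):
  A: {#4, #6}
  B: {#3, #4}
  C: {}
  D: {#2}
  E: {#5, #7}
  F: {#1, #3, #7}
No 3 sites suffice: every size-3 union leaves at least one demand point uncovered.
But {A, D, E, F} covers everything, so the minimum is 4.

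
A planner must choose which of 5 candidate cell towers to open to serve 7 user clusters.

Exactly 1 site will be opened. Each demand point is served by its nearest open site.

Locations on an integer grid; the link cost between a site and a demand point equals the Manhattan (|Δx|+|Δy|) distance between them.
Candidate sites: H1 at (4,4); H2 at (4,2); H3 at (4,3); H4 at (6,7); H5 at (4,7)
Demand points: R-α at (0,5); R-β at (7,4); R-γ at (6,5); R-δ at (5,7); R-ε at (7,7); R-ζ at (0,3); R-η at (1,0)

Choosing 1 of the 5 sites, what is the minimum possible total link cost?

33

Open {H1}.
  R-α→H1 5, R-β→H1 3, R-γ→H1 3, R-δ→H1 4, R-ε→H1 6, R-ζ→H1 5, R-η→H1 7  ⇒ total 33.
Compare {H3}: total 36.
Compare {H4}: total 38.
No size-1 selection does better; minimum is 33.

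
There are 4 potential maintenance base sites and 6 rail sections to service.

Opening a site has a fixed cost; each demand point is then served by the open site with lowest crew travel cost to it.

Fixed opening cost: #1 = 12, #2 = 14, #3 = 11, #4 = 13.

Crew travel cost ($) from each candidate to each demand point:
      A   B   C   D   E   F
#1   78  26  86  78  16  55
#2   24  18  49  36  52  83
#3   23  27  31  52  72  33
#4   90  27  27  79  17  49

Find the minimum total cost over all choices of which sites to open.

Open {#2, #3, #4}: assign each demand point to its cheapest open site.
  A→#3 23, B→#2 18, C→#4 27, D→#2 36, E→#4 17, F→#3 33
  crew travel cost 154, fixed 38 → total 192.
Compare {#1, #2, #3}: crew travel cost 157 + fixed 37 = 194.
Compare {#2, #4}: crew travel cost 171 + fixed 27 = 198.
Compare {#3, #4}: crew travel cost 179 + fixed 24 = 203.
All other subsets cost ≥ 194. Minimum total cost: 192.

192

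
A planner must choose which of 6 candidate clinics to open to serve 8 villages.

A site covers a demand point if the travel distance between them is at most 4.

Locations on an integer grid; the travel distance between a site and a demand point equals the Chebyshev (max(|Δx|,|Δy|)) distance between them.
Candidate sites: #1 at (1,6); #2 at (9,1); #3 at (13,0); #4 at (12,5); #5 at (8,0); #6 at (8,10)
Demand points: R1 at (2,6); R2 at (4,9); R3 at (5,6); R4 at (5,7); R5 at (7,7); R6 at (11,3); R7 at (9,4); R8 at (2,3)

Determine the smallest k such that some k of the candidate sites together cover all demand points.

3

Coverage sets (demand points within 4 of each site):
  #1: {R1, R2, R3, R4, R8}
  #2: {R6, R7}
  #3: {R6, R7}
  #4: {R6, R7}
  #5: {R6, R7}
  #6: {R2, R3, R4, R5}
No 2 sites suffice: every size-2 union leaves at least one demand point uncovered.
But {#1, #2, #6} covers everything, so the minimum is 3.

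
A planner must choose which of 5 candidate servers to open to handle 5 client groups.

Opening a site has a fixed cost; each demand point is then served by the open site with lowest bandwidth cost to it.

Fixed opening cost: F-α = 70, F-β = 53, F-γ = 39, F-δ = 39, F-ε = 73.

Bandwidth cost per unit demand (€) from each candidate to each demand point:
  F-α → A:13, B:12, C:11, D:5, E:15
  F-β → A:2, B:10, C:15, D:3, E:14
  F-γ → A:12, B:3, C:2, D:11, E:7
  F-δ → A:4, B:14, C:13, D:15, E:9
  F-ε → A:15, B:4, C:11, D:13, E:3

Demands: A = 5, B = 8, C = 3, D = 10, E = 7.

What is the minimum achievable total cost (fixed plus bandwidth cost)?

211

Open {F-β, F-γ}: assign each demand point to its cheapest open site.
  A→F-β 5×2=10, B→F-γ 8×3=24, C→F-γ 3×2=6, D→F-β 10×3=30, E→F-γ 7×7=49
  bandwidth cost 119, fixed 92 → total 211.
Compare {F-β, F-γ, F-δ}: bandwidth cost 119 + fixed 131 = 250.
Compare {F-β, F-ε}: bandwidth cost 126 + fixed 126 = 252.
Compare {F-β, F-γ, F-ε}: bandwidth cost 91 + fixed 165 = 256.
All other subsets cost ≥ 250. Minimum total cost: 211.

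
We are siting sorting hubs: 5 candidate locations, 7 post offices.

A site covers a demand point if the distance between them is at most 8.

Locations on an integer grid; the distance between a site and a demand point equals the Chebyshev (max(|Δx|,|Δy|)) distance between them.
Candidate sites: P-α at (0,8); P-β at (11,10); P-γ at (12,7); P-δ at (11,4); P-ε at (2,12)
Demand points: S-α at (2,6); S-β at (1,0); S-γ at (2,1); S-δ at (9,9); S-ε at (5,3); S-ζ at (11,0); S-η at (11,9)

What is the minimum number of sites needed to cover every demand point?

Coverage sets (demand points within 8 of each site):
  P-α: {S-α, S-β, S-γ, S-ε}
  P-β: {S-δ, S-ε, S-η}
  P-γ: {S-δ, S-ε, S-ζ, S-η}
  P-δ: {S-δ, S-ε, S-ζ, S-η}
  P-ε: {S-α, S-δ}
No single site covers all 7 demand points.
But {P-α, P-γ} covers everything, so the minimum is 2.

2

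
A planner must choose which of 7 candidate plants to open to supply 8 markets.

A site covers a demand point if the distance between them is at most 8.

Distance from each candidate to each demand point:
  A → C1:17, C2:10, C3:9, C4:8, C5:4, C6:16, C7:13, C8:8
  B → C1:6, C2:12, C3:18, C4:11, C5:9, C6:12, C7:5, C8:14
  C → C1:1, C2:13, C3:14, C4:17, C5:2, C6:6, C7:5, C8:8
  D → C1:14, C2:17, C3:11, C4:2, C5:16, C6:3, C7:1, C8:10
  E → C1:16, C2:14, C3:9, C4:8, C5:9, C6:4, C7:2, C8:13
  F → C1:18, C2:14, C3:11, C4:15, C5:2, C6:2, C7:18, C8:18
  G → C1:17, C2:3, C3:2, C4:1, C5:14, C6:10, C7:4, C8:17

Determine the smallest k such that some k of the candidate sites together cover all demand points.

Coverage sets (demand points within 8 of each site):
  A: {C4, C5, C8}
  B: {C1, C7}
  C: {C1, C5, C6, C7, C8}
  D: {C4, C6, C7}
  E: {C4, C6, C7}
  F: {C5, C6}
  G: {C2, C3, C4, C7}
No single site covers all 8 demand points.
But {C, G} covers everything, so the minimum is 2.

2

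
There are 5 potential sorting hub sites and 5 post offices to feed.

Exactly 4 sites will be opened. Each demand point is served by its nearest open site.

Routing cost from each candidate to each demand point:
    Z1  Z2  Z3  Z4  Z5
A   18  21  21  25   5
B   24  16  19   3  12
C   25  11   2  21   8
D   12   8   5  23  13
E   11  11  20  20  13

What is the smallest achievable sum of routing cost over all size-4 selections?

30

Open {A, B, C, D}.
  Z1→D 12, Z2→D 8, Z3→C 2, Z4→B 3, Z5→A 5  ⇒ total 30.
Compare {A, B, C, E}: total 32.
Compare {A, B, D, E}: total 32.
No size-4 selection does better; minimum is 30.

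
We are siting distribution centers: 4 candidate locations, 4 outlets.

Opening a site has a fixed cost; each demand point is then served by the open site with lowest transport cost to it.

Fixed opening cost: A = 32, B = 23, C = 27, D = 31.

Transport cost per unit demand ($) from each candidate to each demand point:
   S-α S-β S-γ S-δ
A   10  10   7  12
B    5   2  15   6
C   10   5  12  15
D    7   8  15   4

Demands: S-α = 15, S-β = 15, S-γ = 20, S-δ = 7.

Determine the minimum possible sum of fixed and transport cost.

342

Open {A, B}: assign each demand point to its cheapest open site.
  S-α→B 15×5=75, S-β→B 15×2=30, S-γ→A 20×7=140, S-δ→B 7×6=42
  transport cost 287, fixed 55 → total 342.
Compare {A, B, D}: transport cost 273 + fixed 86 = 359.
Compare {A, B, C}: transport cost 287 + fixed 82 = 369.
Compare {A, B, C, D}: transport cost 273 + fixed 113 = 386.
All other subsets cost ≥ 359. Minimum total cost: 342.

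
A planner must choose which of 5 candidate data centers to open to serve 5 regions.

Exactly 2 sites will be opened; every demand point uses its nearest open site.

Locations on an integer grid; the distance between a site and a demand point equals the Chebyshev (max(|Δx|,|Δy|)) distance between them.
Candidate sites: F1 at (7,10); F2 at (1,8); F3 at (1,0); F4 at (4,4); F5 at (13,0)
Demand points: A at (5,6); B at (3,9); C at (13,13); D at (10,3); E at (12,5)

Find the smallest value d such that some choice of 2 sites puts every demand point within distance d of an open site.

6

Open {F1, F4}.
  Farthest demand point is C at distance 6 (to F1); all others are ≤ 6.
With {F1, F5} the worst case is 6.
With {F1, F2} the worst case is 7.
No size-2 selection achieves below 6.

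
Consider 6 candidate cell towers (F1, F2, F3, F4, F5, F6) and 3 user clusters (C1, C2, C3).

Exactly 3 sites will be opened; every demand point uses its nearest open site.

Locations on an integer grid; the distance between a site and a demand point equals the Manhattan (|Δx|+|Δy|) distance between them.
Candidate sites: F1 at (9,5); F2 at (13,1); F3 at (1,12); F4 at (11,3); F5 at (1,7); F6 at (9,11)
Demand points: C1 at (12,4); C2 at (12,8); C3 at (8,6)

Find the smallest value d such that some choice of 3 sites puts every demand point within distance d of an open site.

Open {F1, F2, F3}.
  Farthest demand point is C2 at distance 6 (to F1); all others are ≤ 6.
With {F1, F2, F4} the worst case is 6.
With {F1, F2, F5} the worst case is 6.
No size-3 selection achieves below 6.

6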